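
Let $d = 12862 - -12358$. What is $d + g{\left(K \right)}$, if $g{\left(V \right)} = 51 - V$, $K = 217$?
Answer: $25054$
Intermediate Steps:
$d = 25220$ ($d = 12862 + 12358 = 25220$)
$d + g{\left(K \right)} = 25220 + \left(51 - 217\right) = 25220 - 166 = 25054$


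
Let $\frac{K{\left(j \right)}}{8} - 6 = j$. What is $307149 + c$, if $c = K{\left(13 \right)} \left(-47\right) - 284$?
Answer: $299721$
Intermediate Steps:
$K{\left(j \right)} = 48 + 8 j$
$c = -7428$ ($c = \left(48 + 8 \cdot 13\right) \left(-47\right) - 284 = \left(48 + 104\right) \left(-47\right) - 284 = 152 \left(-47\right) - 284 = -7144 - 284 = -7428$)
$307149 + c = 307149 - 7428 = 299721$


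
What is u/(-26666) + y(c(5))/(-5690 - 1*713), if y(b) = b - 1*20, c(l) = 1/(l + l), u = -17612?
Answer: 566501447/853711990 ≈ 0.66357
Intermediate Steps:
c(l) = 1/(2*l)
y(b) = -20 + b (y(b) = b - 20 = -20 + b)
u/(-26666) + y(c(5))/(-5690 - 1*713) = -17612/(-26666) + (-20 + (1/2)/5)/(-5690 - 1*713) = -17612*(-1/26666) + (-20 + (1/2)*(1/5))/(-5690 - 713) = 8806/13333 + (-20 + 1/10)/(-6403) = 8806/13333 - 199/10*(-1/6403) = 8806/13333 + 199/64030 = 566501447/853711990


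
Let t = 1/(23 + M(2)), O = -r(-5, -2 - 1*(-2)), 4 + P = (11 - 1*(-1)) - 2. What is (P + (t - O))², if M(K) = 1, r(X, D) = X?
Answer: 625/576 ≈ 1.0851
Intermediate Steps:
P = 6 (P = -4 + ((11 - 1*(-1)) - 2) = -4 + ((11 + 1) - 2) = -4 + (12 - 2) = -4 + 10 = 6)
O = 5 (O = -1*(-5) = 5)
t = 1/24 (t = 1/(23 + 1) = 1/24 ≈ 0.041667)
(P + (t - O))² = (6 + (1/24 - 1*5))² = (6 + (1/24 - 5))² = (6 - 119/24)² = (25/24)² = 625/576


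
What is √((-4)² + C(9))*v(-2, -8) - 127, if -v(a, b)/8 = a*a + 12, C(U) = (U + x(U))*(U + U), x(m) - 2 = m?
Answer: -127 - 256*√94 ≈ -2609.0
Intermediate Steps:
x(m) = 2 + m
C(U) = 2*U*(2 + 2*U) (C(U) = (U + (2 + U))*(U + U) = (2 + 2*U)*(2*U) = 2*U*(2 + 2*U))
v(a, b) = -96 - 8*a² (v(a, b) = -8*(a*a + 12) = -8*(a² + 12) = -8*(12 + a²) = -96 - 8*a²)
√((-4)² + C(9))*v(-2, -8) - 127 = √((-4)² + 4*9*(1 + 9))*(-96 - 8*(-2)²) - 127 = √(16 + 4*9*10)*(-96 - 8*4) - 127 = √(16 + 360)*(-96 - 32) - 127 = √376*(-128) - 127 = (2*√94)*(-128) - 127 = -256*√94 - 127 = -127 - 256*√94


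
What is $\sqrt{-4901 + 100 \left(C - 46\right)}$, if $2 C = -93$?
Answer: $i \sqrt{14151} \approx 118.96 i$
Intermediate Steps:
$C = - \frac{93}{2}$ ($C = \frac{1}{2} \left(-93\right) = - \frac{93}{2} \approx -46.5$)
$\sqrt{-4901 + 100 \left(C - 46\right)} = \sqrt{-4901 + 100 \left(- \frac{93}{2} - 46\right)} = \sqrt{-4901 + 100 \left(- \frac{185}{2}\right)} = \sqrt{-4901 - 9250} = \sqrt{-14151} = i \sqrt{14151}$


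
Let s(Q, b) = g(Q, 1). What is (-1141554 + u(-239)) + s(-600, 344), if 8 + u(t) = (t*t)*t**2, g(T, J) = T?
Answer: 3261666479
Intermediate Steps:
u(t) = -8 + t**4 (u(t) = -8 + (t*t)*t**2 = -8 + t**2*t**2 = -8 + t**4)
s(Q, b) = Q
(-1141554 + u(-239)) + s(-600, 344) = (-1141554 + (-8 + (-239)**4)) - 600 = (-1141554 + (-8 + 3262808641)) - 600 = (-1141554 + 3262808633) - 600 = 3261667079 - 600 = 3261666479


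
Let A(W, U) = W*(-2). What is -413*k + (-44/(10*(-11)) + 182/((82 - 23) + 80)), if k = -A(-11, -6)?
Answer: 6315958/695 ≈ 9087.7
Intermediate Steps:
A(W, U) = -2*W
k = -22 (k = -(-2)*(-11) = -1*22 = -22)
-413*k + (-44/(10*(-11)) + 182/((82 - 23) + 80)) = -413*(-22) + (-44/(10*(-11)) + 182/((82 - 23) + 80)) = 9086 + (-44/(-110) + 182/(59 + 80)) = 9086 + (-44*(-1/110) + 182/139) = 9086 + (⅖ + 182*(1/139)) = 9086 + (⅖ + 182/139) = 9086 + 1188/695 = 6315958/695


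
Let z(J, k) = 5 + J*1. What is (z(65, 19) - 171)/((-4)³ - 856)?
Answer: 101/920 ≈ 0.10978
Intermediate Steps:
z(J, k) = 5 + J
(z(65, 19) - 171)/((-4)³ - 856) = ((5 + 65) - 171)/((-4)³ - 856) = (70 - 171)/(-64 - 856) = -101/(-920) = -101*(-1/920) = 101/920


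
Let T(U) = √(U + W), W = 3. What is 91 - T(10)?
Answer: 91 - √13 ≈ 87.394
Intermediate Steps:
T(U) = √(3 + U) (T(U) = √(U + 3) = √(3 + U))
91 - T(10) = 91 - √(3 + 10) = 91 - √13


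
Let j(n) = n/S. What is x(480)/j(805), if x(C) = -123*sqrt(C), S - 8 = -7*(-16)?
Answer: -11808*sqrt(30)/161 ≈ -401.71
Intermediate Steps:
S = 120 (S = 8 - 7*(-16) = 8 + 112 = 120)
j(n) = n/120
x(480)/j(805) = (-492*sqrt(30))/(((1/120)*805)) = (-492*sqrt(30))/(161/24) = -492*sqrt(30)*(24/161) = -11808*sqrt(30)/161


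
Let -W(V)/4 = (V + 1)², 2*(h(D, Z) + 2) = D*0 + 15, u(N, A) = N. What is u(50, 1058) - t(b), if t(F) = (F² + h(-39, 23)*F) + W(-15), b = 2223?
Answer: -9906243/2 ≈ -4.9531e+6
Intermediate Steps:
h(D, Z) = 11/2 (h(D, Z) = -2 + (D*0 + 15)/2 = -2 + (0 + 15)/2 = -2 + (½)*15 = -2 + 15/2 = 11/2)
W(V) = -4*(1 + V)² (W(V) = -4*(V + 1)² = -4*(1 + V)²)
t(F) = -784 + F² + 11*F/2 (t(F) = (F² + 11*F/2) - 4*(1 - 15)² = (F² + 11*F/2) - 4*(-14)² = (F² + 11*F/2) - 4*196 = (F² + 11*F/2) - 784 = -784 + F² + 11*F/2)
u(50, 1058) - t(b) = 50 - (-784 + 2223² + (11/2)*2223) = 50 - (-784 + 4941729 + 24453/2) = 50 - 1*9906343/2 = 50 - 9906343/2 = -9906243/2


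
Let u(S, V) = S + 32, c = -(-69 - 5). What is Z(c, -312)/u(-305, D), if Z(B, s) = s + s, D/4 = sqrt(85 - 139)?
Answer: 16/7 ≈ 2.2857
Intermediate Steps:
D = 12*I*sqrt(6) (D = 4*sqrt(85 - 139) = 4*sqrt(-54) = 4*(3*I*sqrt(6)) = 12*I*sqrt(6) ≈ 29.394*I)
c = 74 (c = -1*(-74) = 74)
Z(B, s) = 2*s
u(S, V) = 32 + S
Z(c, -312)/u(-305, D) = (2*(-312))/(32 - 305) = -624/(-273) = -624*(-1/273) = 16/7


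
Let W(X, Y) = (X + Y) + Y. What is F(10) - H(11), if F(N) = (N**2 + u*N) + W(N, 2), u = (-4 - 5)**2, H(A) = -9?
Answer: 933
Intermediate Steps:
u = 81 (u = (-9)**2 = 81)
W(X, Y) = X + 2*Y
F(N) = 4 + N**2 + 82*N (F(N) = (N**2 + 81*N) + (N + 2*2) = (N**2 + 81*N) + (N + 4) = (N**2 + 81*N) + (4 + N) = 4 + N**2 + 82*N)
F(10) - H(11) = (4 + 10**2 + 82*10) - 1*(-9) = (4 + 100 + 820) + 9 = 924 + 9 = 933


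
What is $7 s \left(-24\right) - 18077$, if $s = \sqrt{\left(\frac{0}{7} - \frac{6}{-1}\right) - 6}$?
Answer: $-18077$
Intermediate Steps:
$s = 0$ ($s = \sqrt{\left(0 \cdot \frac{1}{7} - -6\right) - 6} = \sqrt{\left(0 + 6\right) - 6} = \sqrt{6 - 6} = \sqrt{0} = 0$)
$7 s \left(-24\right) - 18077 = 7 \cdot 0 \left(-24\right) - 18077 = 0 \left(-24\right) - 18077 = 0 - 18077 = -18077$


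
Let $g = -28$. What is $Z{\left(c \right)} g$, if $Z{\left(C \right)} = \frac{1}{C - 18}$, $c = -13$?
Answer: $\frac{28}{31} \approx 0.90323$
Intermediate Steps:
$Z{\left(C \right)} = \frac{1}{-18 + C}$
$Z{\left(c \right)} g = \frac{1}{-18 - 13} \left(-28\right) = \frac{1}{-31} \left(-28\right) = \left(- \frac{1}{31}\right) \left(-28\right) = \frac{28}{31}$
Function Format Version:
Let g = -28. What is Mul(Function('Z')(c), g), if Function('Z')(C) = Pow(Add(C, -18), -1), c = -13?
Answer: Rational(28, 31) ≈ 0.90323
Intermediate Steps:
Function('Z')(C) = Pow(Add(-18, C), -1)
Mul(Function('Z')(c), g) = Mul(Pow(Add(-18, -13), -1), -28) = Mul(Pow(-31, -1), -28) = Mul(Rational(-1, 31), -28) = Rational(28, 31)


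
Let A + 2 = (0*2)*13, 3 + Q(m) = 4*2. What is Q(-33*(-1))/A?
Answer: -5/2 ≈ -2.5000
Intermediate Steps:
Q(m) = 5 (Q(m) = -3 + 4*2 = -3 + 8 = 5)
A = -2 (A = -2 + (0*2)*13 = -2 + 0*13 = -2 + 0 = -2)
Q(-33*(-1))/A = 5/(-2) = 5*(-½) = -5/2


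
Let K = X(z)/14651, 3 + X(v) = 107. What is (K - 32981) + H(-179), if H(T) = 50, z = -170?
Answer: -37113229/1127 ≈ -32931.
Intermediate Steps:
X(v) = 104 (X(v) = -3 + 107 = 104)
K = 8/1127 (K = 104/14651 = 104*(1/14651) = 8/1127 ≈ 0.0070985)
(K - 32981) + H(-179) = (8/1127 - 32981) + 50 = -37169579/1127 + 50 = -37113229/1127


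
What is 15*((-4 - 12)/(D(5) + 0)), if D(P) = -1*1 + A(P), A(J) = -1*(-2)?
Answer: -240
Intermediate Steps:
A(J) = 2
D(P) = 1 (D(P) = -1*1 + 2 = -1 + 2 = 1)
15*((-4 - 12)/(D(5) + 0)) = 15*((-4 - 12)/(1 + 0)) = 15*(-16/1) = 15*(-16*1) = 15*(-16) = -240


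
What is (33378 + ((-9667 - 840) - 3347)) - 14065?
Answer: 5459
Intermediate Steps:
(33378 + ((-9667 - 840) - 3347)) - 14065 = (33378 + (-10507 - 3347)) - 14065 = (33378 - 13854) - 14065 = 19524 - 14065 = 5459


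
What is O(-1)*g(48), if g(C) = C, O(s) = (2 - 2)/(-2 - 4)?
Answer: 0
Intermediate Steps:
O(s) = 0 (O(s) = 0/(-6) = 0*(-1/6) = 0)
O(-1)*g(48) = 0*48 = 0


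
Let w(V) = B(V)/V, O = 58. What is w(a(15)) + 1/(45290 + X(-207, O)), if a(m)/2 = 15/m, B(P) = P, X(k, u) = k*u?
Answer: 33285/33284 ≈ 1.0000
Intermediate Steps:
a(m) = 30/m (a(m) = 2*(15/m) = 30/m)
w(V) = 1 (w(V) = V/V = 1)
w(a(15)) + 1/(45290 + X(-207, O)) = 1 + 1/(45290 - 207*58) = 1 + 1/(45290 - 12006) = 1 + 1/33284 = 33285/33284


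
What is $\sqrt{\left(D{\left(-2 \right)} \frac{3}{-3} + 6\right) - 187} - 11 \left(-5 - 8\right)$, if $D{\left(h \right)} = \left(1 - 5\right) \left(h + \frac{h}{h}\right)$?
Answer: $143 + i \sqrt{185} \approx 143.0 + 13.601 i$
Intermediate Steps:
$D{\left(h \right)} = -4 - 4 h$ ($D{\left(h \right)} = - 4 \left(h + 1\right) = - 4 \left(1 + h\right) = -4 - 4 h$)
$\sqrt{\left(D{\left(-2 \right)} \frac{3}{-3} + 6\right) - 187} - 11 \left(-5 - 8\right) = \sqrt{\left(\left(-4 - -8\right) \frac{3}{-3} + 6\right) - 187} - 11 \left(-5 - 8\right) = \sqrt{\left(\left(-4 + 8\right) 3 \left(- \frac{1}{3}\right) + 6\right) - 187} - 11 \left(-13\right) = \sqrt{\left(4 \left(-1\right) + 6\right) - 187} - -143 = \sqrt{\left(-4 + 6\right) - 187} + 143 = \sqrt{2 - 187} + 143 = \sqrt{-185} + 143 = i \sqrt{185} + 143 = 143 + i \sqrt{185}$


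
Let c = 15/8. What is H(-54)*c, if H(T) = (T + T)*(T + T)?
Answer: 21870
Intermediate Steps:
c = 15/8 (c = 15*(⅛) = 15/8 ≈ 1.8750)
H(T) = 4*T² (H(T) = (2*T)*(2*T) = 4*T²)
H(-54)*c = (4*(-54)²)*(15/8) = (4*2916)*(15/8) = 11664*(15/8) = 21870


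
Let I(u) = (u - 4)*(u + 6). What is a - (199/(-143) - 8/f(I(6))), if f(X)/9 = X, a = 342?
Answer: 1325978/3861 ≈ 343.43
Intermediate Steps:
I(u) = (-4 + u)*(6 + u)
f(X) = 9*X
a - (199/(-143) - 8/f(I(6))) = 342 - (199/(-143) - 8*1/(9*(-24 + 6² + 2*6))) = 342 - (199*(-1/143) - 8*1/(9*(-24 + 36 + 12))) = 342 - (-199/143 - 8/(9*24)) = 342 - (-199/143 - 8/216) = 342 - (-199/143 - 8*1/216) = 342 - (-199/143 - 1/27) = 342 - 1*(-5516/3861) = 342 + 5516/3861 = 1325978/3861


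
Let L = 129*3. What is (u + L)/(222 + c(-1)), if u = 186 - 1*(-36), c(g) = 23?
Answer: 87/35 ≈ 2.4857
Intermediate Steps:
u = 222 (u = 186 + 36 = 222)
L = 387
(u + L)/(222 + c(-1)) = (222 + 387)/(222 + 23) = 609/245 = 609*(1/245) = 87/35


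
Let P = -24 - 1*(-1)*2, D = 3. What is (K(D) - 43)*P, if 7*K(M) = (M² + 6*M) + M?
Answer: 5962/7 ≈ 851.71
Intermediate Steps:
P = -22 (P = -24 - (-1)*2 = -24 - 1*(-2) = -24 + 2 = -22)
K(M) = M + M²/7 (K(M) = ((M² + 6*M) + M)/7 = (M² + 7*M)/7 = M + M²/7)
(K(D) - 43)*P = ((⅐)*3*(7 + 3) - 43)*(-22) = ((⅐)*3*10 - 43)*(-22) = (30/7 - 43)*(-22) = -271/7*(-22) = 5962/7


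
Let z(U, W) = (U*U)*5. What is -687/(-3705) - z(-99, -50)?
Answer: -60520946/1235 ≈ -49005.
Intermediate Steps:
z(U, W) = 5*U² (z(U, W) = U²*5 = 5*U²)
-687/(-3705) - z(-99, -50) = -687/(-3705) - 5*(-99)² = -687*(-1/3705) - 5*9801 = 229/1235 - 1*49005 = 229/1235 - 49005 = -60520946/1235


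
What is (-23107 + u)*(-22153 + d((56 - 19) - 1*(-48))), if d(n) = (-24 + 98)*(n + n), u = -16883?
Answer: 382824270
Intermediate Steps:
d(n) = 148*n (d(n) = 74*(2*n) = 148*n)
(-23107 + u)*(-22153 + d((56 - 19) - 1*(-48))) = (-23107 - 16883)*(-22153 + 148*((56 - 19) - 1*(-48))) = -39990*(-22153 + 148*(37 + 48)) = -39990*(-22153 + 148*85) = -39990*(-22153 + 12580) = -39990*(-9573) = 382824270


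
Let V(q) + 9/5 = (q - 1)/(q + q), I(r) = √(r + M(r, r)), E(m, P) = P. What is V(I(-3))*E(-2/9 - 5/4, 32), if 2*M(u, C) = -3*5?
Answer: -208/5 + 16*I*√42/21 ≈ -41.6 + 4.9377*I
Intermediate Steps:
M(u, C) = -15/2 (M(u, C) = (-3*5)/2 = (½)*(-15) = -15/2)
I(r) = √(-15/2 + r) (I(r) = √(r - 15/2) = √(-15/2 + r))
V(q) = -9/5 + (-1 + q)/(2*q) (V(q) = -9/5 + (q - 1)/(q + q) = -9/5 + (-1 + q)/((2*q)) = -9/5 + (-1 + q)*(1/(2*q)) = -9/5 + (-1 + q)/(2*q))
V(I(-3))*E(-2/9 - 5/4, 32) = ((-5 - 13*√(-30 + 4*(-3))/2)/(10*((√(-30 + 4*(-3))/2))))*32 = ((-5 - 13*√(-30 - 12)/2)/(10*((√(-30 - 12)/2))))*32 = ((-5 - 13*√(-42)/2)/(10*((√(-42)/2))))*32 = ((-5 - 13*I*√42/2)/(10*(((I*√42)/2))))*32 = ((-5 - 13*I*√42/2)/(10*((I*√42/2))))*32 = ((-I*√42/21)*(-5 - 13*I*√42/2)/10)*32 = -I*√42*(-5 - 13*I*√42/2)/210*32 = -16*I*√42*(-5 - 13*I*√42/2)/105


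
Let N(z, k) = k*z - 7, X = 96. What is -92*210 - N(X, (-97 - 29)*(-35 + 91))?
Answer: 658063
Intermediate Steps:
N(z, k) = -7 + k*z
-92*210 - N(X, (-97 - 29)*(-35 + 91)) = -92*210 - (-7 + ((-97 - 29)*(-35 + 91))*96) = -19320 - (-7 - 126*56*96) = -19320 - (-7 - 7056*96) = -19320 - (-7 - 677376) = -19320 - 1*(-677383) = -19320 + 677383 = 658063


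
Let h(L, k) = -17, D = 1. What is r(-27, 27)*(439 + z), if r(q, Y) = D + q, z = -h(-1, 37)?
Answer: -11856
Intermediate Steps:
z = 17 (z = -1*(-17) = 17)
r(q, Y) = 1 + q
r(-27, 27)*(439 + z) = (1 - 27)*(439 + 17) = -26*456 = -11856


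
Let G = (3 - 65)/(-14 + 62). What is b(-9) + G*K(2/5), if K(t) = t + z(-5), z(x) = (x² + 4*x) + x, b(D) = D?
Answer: -571/60 ≈ -9.5167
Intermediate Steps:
G = -31/24 (G = -62/48 = -62*1/48 = -31/24 ≈ -1.2917)
z(x) = x² + 5*x
K(t) = t (K(t) = t - 5*(5 - 5) = t - 5*0 = t + 0 = t)
b(-9) + G*K(2/5) = -9 - 31/(12*5) = -9 - 31/24*⅖ = -9 - 31/60 = -571/60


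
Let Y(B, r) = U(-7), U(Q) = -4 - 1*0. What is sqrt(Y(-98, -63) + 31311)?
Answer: sqrt(31307) ≈ 176.94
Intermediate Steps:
U(Q) = -4 (U(Q) = -4 + 0 = -4)
Y(B, r) = -4
sqrt(Y(-98, -63) + 31311) = sqrt(-4 + 31311) = sqrt(31307)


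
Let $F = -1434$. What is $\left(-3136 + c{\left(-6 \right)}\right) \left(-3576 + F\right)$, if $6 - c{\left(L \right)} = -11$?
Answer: $15626190$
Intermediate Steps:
$c{\left(L \right)} = 17$ ($c{\left(L \right)} = 6 - -11 = 6 + 11 = 17$)
$\left(-3136 + c{\left(-6 \right)}\right) \left(-3576 + F\right) = \left(-3136 + 17\right) \left(-3576 - 1434\right) = \left(-3119\right) \left(-5010\right) = 15626190$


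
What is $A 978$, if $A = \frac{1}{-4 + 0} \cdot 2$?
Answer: $-489$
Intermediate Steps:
$A = - \frac{1}{2}$ ($A = \frac{1}{-4} \cdot 2 = \left(- \frac{1}{4}\right) 2 = - \frac{1}{2} \approx -0.5$)
$A 978 = \left(- \frac{1}{2}\right) 978 = -489$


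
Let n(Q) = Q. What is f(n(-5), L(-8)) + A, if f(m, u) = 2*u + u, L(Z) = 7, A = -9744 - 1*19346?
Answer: -29069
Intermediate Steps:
A = -29090 (A = -9744 - 19346 = -29090)
f(m, u) = 3*u
f(n(-5), L(-8)) + A = 3*7 - 29090 = 21 - 29090 = -29069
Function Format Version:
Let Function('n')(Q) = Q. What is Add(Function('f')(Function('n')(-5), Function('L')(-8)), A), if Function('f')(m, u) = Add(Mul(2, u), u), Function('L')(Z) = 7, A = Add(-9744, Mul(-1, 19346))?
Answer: -29069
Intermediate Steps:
A = -29090 (A = Add(-9744, -19346) = -29090)
Function('f')(m, u) = Mul(3, u)
Add(Function('f')(Function('n')(-5), Function('L')(-8)), A) = Add(Mul(3, 7), -29090) = Add(21, -29090) = -29069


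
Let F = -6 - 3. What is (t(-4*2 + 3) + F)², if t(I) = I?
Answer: 196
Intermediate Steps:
F = -9
(t(-4*2 + 3) + F)² = ((-4*2 + 3) - 9)² = ((-8 + 3) - 9)² = (-5 - 9)² = (-14)² = 196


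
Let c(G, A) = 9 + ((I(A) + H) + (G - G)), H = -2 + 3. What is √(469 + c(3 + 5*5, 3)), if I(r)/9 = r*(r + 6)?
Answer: 19*√2 ≈ 26.870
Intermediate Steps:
H = 1
I(r) = 9*r*(6 + r) (I(r) = 9*(r*(r + 6)) = 9*(r*(6 + r)) = 9*r*(6 + r))
c(G, A) = 10 + 9*A*(6 + A) (c(G, A) = 9 + ((9*A*(6 + A) + 1) + (G - G)) = 9 + ((1 + 9*A*(6 + A)) + 0) = 9 + (1 + 9*A*(6 + A)) = 10 + 9*A*(6 + A))
√(469 + c(3 + 5*5, 3)) = √(469 + (10 + 9*3*(6 + 3))) = √(469 + (10 + 9*3*9)) = √(469 + (10 + 243)) = √(469 + 253) = √722 = 19*√2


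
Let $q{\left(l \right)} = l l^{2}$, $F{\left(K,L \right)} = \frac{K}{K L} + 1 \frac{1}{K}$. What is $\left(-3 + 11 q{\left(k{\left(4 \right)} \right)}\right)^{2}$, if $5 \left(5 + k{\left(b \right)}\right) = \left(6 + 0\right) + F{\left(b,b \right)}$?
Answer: $\frac{313804993489}{1000000} \approx 3.1381 \cdot 10^{5}$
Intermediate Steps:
$F{\left(K,L \right)} = \frac{1}{K} + \frac{1}{L}$ ($F{\left(K,L \right)} = K \frac{1}{K L} + \frac{1}{K} = \frac{1}{L} + \frac{1}{K} = \frac{1}{K} + \frac{1}{L}$)
$k{\left(b \right)} = - \frac{19}{5} + \frac{2}{5 b}$ ($k{\left(b \right)} = -5 + \frac{\left(6 + 0\right) + \frac{b + b}{b b}}{5} = -5 + \frac{6 + \frac{2 b}{b b}}{5} = -5 + \frac{6 + \frac{2}{b}}{5} = -5 + \left(\frac{6}{5} + \frac{2}{5 b}\right) = - \frac{19}{5} + \frac{2}{5 b}$)
$q{\left(l \right)} = l^{3}$
$\left(-3 + 11 q{\left(k{\left(4 \right)} \right)}\right)^{2} = \left(-3 + 11 \left(\frac{2 - 76}{5 \cdot 4}\right)^{3}\right)^{2} = \left(-3 + 11 \left(\frac{1}{5} \cdot \frac{1}{4} \left(2 - 76\right)\right)^{3}\right)^{2} = \left(-3 + 11 \left(\frac{1}{5} \cdot \frac{1}{4} \left(-74\right)\right)^{3}\right)^{2} = \left(-3 + 11 \left(- \frac{37}{10}\right)^{3}\right)^{2} = \left(-3 + 11 \left(- \frac{50653}{1000}\right)\right)^{2} = \left(-3 - \frac{557183}{1000}\right)^{2} = \left(- \frac{560183}{1000}\right)^{2} = \frac{313804993489}{1000000}$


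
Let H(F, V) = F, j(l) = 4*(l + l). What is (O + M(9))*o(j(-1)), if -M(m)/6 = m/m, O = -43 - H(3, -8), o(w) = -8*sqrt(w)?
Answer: 832*I*sqrt(2) ≈ 1176.6*I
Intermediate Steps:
j(l) = 8*l (j(l) = 4*(2*l) = 8*l)
O = -46 (O = -43 - 1*3 = -43 - 3 = -46)
M(m) = -6 (M(m) = -6*m/m = -6*1 = -6)
(O + M(9))*o(j(-1)) = (-46 - 6)*(-8*2*I*sqrt(2)) = -(-416)*sqrt(-8) = -(-416)*2*I*sqrt(2) = -(-832)*I*sqrt(2) = 832*I*sqrt(2)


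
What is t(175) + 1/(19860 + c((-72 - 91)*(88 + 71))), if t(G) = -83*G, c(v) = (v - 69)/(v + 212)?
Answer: -7415408803445/510527286 ≈ -14525.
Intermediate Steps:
c(v) = (-69 + v)/(212 + v)
t(175) + 1/(19860 + c((-72 - 91)*(88 + 71))) = -83*175 + 1/(19860 + (-69 + (-72 - 91)*(88 + 71))/(212 + (-72 - 91)*(88 + 71))) = -14525 + 1/(19860 + (-69 - 163*159)/(212 - 163*159)) = -14525 + 1/(19860 + (-69 - 25917)/(212 - 25917)) = -14525 + 1/(19860 - 25986/(-25705)) = -14525 + 1/(19860 - 1/25705*(-25986)) = -14525 + 1/(19860 + 25986/25705) = -14525 + 1/(510527286/25705) = -14525 + 25705/510527286 = -7415408803445/510527286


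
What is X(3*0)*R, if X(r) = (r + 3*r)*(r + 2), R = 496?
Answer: 0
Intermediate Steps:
X(r) = 4*r*(2 + r) (X(r) = (4*r)*(2 + r) = 4*r*(2 + r))
X(3*0)*R = (4*(3*0)*(2 + 3*0))*496 = (4*0*(2 + 0))*496 = (4*0*2)*496 = 0*496 = 0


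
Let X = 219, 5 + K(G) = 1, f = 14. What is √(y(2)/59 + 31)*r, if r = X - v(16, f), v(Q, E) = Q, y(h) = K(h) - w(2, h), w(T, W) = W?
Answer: 203*√107557/59 ≈ 1128.4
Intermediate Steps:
K(G) = -4 (K(G) = -5 + 1 = -4)
y(h) = -4 - h
r = 203 (r = 219 - 1*16 = 219 - 16 = 203)
√(y(2)/59 + 31)*r = √((-4 - 1*2)/59 + 31)*203 = √((-4 - 2)*(1/59) + 31)*203 = √(-6*1/59 + 31)*203 = √(-6/59 + 31)*203 = √(1823/59)*203 = (√107557/59)*203 = 203*√107557/59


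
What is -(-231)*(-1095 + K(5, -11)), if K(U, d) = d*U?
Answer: -265650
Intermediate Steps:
K(U, d) = U*d
-(-231)*(-1095 + K(5, -11)) = -(-231)*(-1095 + 5*(-11)) = -(-231)*(-1095 - 55) = -(-231)*(-1150) = -1*265650 = -265650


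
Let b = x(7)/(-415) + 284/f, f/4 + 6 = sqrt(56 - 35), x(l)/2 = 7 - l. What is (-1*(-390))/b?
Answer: -2340/71 + 390*sqrt(21)/71 ≈ -7.7859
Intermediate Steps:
x(l) = 14 - 2*l (x(l) = 2*(7 - l) = 14 - 2*l)
f = -24 + 4*sqrt(21) (f = -24 + 4*sqrt(56 - 35) = -24 + 4*sqrt(21) ≈ -5.6697)
b = 284/(-24 + 4*sqrt(21)) (b = (14 - 2*7)/(-415) + 284/(-24 + 4*sqrt(21)) = (14 - 14)*(-1/415) + 284/(-24 + 4*sqrt(21)) = 0*(-1/415) + 284/(-24 + 4*sqrt(21)) = 0 + 284/(-24 + 4*sqrt(21)) = 284/(-24 + 4*sqrt(21)) ≈ -50.091)
(-1*(-390))/b = (-1*(-390))/(-142/5 - 71*sqrt(21)/15) = 390/(-142/5 - 71*sqrt(21)/15)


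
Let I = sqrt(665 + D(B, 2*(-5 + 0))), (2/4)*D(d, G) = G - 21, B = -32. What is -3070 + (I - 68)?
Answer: -3138 + 3*sqrt(67) ≈ -3113.4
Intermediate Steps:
D(d, G) = -42 + 2*G (D(d, G) = 2*(G - 21) = 2*(-21 + G) = -42 + 2*G)
I = 3*sqrt(67) (I = sqrt(665 + (-42 + 2*(2*(-5 + 0)))) = sqrt(665 + (-42 + 2*(2*(-5)))) = sqrt(665 + (-42 + 2*(-10))) = sqrt(665 + (-42 - 20)) = sqrt(665 - 62) = sqrt(603) = 3*sqrt(67) ≈ 24.556)
-3070 + (I - 68) = -3070 + (3*sqrt(67) - 68) = -3070 + (-68 + 3*sqrt(67)) = -3138 + 3*sqrt(67)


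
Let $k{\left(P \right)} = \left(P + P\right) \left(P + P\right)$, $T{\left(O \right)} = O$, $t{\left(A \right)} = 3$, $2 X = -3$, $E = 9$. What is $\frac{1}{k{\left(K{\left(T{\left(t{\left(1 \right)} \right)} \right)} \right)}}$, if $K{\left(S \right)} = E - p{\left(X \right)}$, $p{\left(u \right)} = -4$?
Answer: $\frac{1}{676} \approx 0.0014793$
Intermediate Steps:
$X = - \frac{3}{2}$ ($X = \frac{1}{2} \left(-3\right) = - \frac{3}{2} \approx -1.5$)
$K{\left(S \right)} = 13$ ($K{\left(S \right)} = 9 - -4 = 9 + 4 = 13$)
$k{\left(P \right)} = 4 P^{2}$ ($k{\left(P \right)} = 2 P 2 P = 4 P^{2}$)
$\frac{1}{k{\left(K{\left(T{\left(t{\left(1 \right)} \right)} \right)} \right)}} = \frac{1}{4 \cdot 13^{2}} = \frac{1}{4 \cdot 169} = \frac{1}{676}$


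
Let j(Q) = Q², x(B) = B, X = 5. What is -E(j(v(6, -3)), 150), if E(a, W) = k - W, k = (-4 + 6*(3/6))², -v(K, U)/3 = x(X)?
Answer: 149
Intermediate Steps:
v(K, U) = -15 (v(K, U) = -3*5 = -15)
k = 1 (k = (-4 + 6*(3*(⅙)))² = (-4 + 6*(½))² = (-4 + 3)² = (-1)² = 1)
E(a, W) = 1 - W
-E(j(v(6, -3)), 150) = -(1 - 1*150) = -(1 - 150) = -1*(-149) = 149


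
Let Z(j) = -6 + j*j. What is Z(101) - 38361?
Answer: -28166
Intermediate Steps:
Z(j) = -6 + j**2
Z(101) - 38361 = (-6 + 101**2) - 38361 = (-6 + 10201) - 38361 = 10195 - 38361 = -28166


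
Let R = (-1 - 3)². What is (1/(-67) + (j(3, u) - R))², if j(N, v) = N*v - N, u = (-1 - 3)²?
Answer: 3771364/4489 ≈ 840.13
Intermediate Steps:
R = 16 (R = (-4)² = 16)
u = 16 (u = (-4)² = 16)
j(N, v) = -N + N*v
(1/(-67) + (j(3, u) - R))² = (1/(-67) + (3*(-1 + 16) - 1*16))² = (-1/67 + (3*15 - 16))² = (-1/67 + (45 - 16))² = (-1/67 + 29)² = (1942/67)² = 3771364/4489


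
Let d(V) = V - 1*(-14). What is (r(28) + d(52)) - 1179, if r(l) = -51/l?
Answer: -31215/28 ≈ -1114.8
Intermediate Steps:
d(V) = 14 + V (d(V) = V + 14 = 14 + V)
(r(28) + d(52)) - 1179 = (-51/28 + (14 + 52)) - 1179 = (-51*1/28 + 66) - 1179 = (-51/28 + 66) - 1179 = 1797/28 - 1179 = -31215/28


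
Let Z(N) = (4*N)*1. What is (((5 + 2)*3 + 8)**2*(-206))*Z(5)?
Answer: -3464920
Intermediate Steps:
Z(N) = 4*N
(((5 + 2)*3 + 8)**2*(-206))*Z(5) = (((5 + 2)*3 + 8)**2*(-206))*(4*5) = ((7*3 + 8)**2*(-206))*20 = ((21 + 8)**2*(-206))*20 = (29**2*(-206))*20 = (841*(-206))*20 = -173246*20 = -3464920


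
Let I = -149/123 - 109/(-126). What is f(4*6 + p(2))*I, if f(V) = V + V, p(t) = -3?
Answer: -1789/123 ≈ -14.545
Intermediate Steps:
I = -1789/5166 (I = -149*1/123 - 109*(-1/126) = -149/123 + 109/126 = -1789/5166 ≈ -0.34630)
f(V) = 2*V
f(4*6 + p(2))*I = (2*(4*6 - 3))*(-1789/5166) = (2*(24 - 3))*(-1789/5166) = (2*21)*(-1789/5166) = 42*(-1789/5166) = -1789/123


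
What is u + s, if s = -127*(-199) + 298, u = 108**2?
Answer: 37235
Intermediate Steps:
u = 11664
s = 25571 (s = 25273 + 298 = 25571)
u + s = 11664 + 25571 = 37235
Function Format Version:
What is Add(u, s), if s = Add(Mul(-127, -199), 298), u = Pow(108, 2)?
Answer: 37235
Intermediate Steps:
u = 11664
s = 25571 (s = Add(25273, 298) = 25571)
Add(u, s) = Add(11664, 25571) = 37235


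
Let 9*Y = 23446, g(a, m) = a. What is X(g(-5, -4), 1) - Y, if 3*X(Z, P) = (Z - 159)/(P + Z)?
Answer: -23323/9 ≈ -2591.4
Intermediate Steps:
X(Z, P) = (-159 + Z)/(3*(P + Z)) (X(Z, P) = ((Z - 159)/(P + Z))/3 = ((-159 + Z)/(P + Z))/3 = (-159 + Z)/(3*(P + Z)))
Y = 23446/9 (Y = (⅑)*23446 = 23446/9 ≈ 2605.1)
X(g(-5, -4), 1) - Y = (-53 + (⅓)*(-5))/(1 - 5) - 1*23446/9 = (-53 - 5/3)/(-4) - 23446/9 = -¼*(-164/3) - 23446/9 = 41/3 - 23446/9 = -23323/9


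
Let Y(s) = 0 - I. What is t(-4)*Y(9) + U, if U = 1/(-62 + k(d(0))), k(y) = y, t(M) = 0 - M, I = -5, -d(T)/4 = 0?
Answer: 1239/62 ≈ 19.984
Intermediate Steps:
d(T) = 0 (d(T) = -4*0 = 0)
t(M) = -M
Y(s) = 5 (Y(s) = 0 - 1*(-5) = 0 + 5 = 5)
U = -1/62 (U = 1/(-62 + 0) = 1/(-62) = -1/62 ≈ -0.016129)
t(-4)*Y(9) + U = -1*(-4)*5 - 1/62 = 4*5 - 1/62 = 20 - 1/62 = 1239/62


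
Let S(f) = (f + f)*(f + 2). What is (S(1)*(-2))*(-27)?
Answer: 324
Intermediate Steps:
S(f) = 2*f*(2 + f) (S(f) = (2*f)*(2 + f) = 2*f*(2 + f))
(S(1)*(-2))*(-27) = ((2*1*(2 + 1))*(-2))*(-27) = ((2*1*3)*(-2))*(-27) = (6*(-2))*(-27) = -12*(-27) = 324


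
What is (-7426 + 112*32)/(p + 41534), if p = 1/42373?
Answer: -162797066/1759920183 ≈ -0.092502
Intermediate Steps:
p = 1/42373 ≈ 2.3600e-5
(-7426 + 112*32)/(p + 41534) = (-7426 + 112*32)/(1/42373 + 41534) = (-7426 + 3584)/(1759920183/42373) = -3842*42373/1759920183 = -162797066/1759920183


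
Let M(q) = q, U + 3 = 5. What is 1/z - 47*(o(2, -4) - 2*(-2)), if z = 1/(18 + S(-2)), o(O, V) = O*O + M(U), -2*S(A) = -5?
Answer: -899/2 ≈ -449.50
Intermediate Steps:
U = 2 (U = -3 + 5 = 2)
S(A) = 5/2 (S(A) = -1/2*(-5) = 5/2)
o(O, V) = 2 + O**2 (o(O, V) = O*O + 2 = O**2 + 2 = 2 + O**2)
z = 2/41 (z = 1/(18 + 5/2) = 1/(41/2) = 2/41 ≈ 0.048781)
1/z - 47*(o(2, -4) - 2*(-2)) = 1/(2/41) - 47*((2 + 2**2) - 2*(-2)) = 41/2 - 47*((2 + 4) + 4) = 41/2 - 47*(6 + 4) = 41/2 - 47*10 = 41/2 - 470 = -899/2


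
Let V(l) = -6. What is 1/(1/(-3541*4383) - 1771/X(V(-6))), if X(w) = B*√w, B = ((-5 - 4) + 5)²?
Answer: -7946343936/251831853822254506235 - 2275160734701339408*I*√6/251831853822254506235 ≈ -3.1554e-11 - 0.02213*I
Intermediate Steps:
B = 16 (B = (-9 + 5)² = (-4)² = 16)
X(w) = 16*√w
1/(1/(-3541*4383) - 1771/X(V(-6))) = 1/(1/(-3541*4383) - 1771*(-I*√6/96)) = 1/(-1/3541*1/4383 - 1771*(-I*√6/96)) = 1/(-1/15520203 - 1771*(-I*√6/96)) = 1/(-1/15520203 - (-1771)*I*√6/96) = 1/(-1/15520203 + 1771*I*√6/96)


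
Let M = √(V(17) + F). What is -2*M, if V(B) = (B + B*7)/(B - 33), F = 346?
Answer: -15*√6 ≈ -36.742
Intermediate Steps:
V(B) = 8*B/(-33 + B) (V(B) = (B + 7*B)/(-33 + B) = (8*B)/(-33 + B) = 8*B/(-33 + B))
M = 15*√6/2 (M = √(8*17/(-33 + 17) + 346) = √(8*17/(-16) + 346) = √(8*17*(-1/16) + 346) = √(-17/2 + 346) = √(675/2) = 15*√6/2 ≈ 18.371)
-2*M = -15*√6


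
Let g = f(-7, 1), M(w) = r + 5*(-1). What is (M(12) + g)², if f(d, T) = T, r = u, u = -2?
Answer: 36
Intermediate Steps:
r = -2
M(w) = -7 (M(w) = -2 + 5*(-1) = -2 - 5 = -7)
g = 1
(M(12) + g)² = (-7 + 1)² = (-6)² = 36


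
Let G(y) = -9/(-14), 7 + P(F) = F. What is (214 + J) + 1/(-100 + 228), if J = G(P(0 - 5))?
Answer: 192327/896 ≈ 214.65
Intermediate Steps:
P(F) = -7 + F
G(y) = 9/14 (G(y) = -9*(-1/14) = 9/14)
J = 9/14 ≈ 0.64286
(214 + J) + 1/(-100 + 228) = (214 + 9/14) + 1/(-100 + 228) = 3005/14 + 1/128 = 192327/896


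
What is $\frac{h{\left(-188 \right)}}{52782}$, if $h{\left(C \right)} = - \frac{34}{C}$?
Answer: $\frac{17}{4961508} \approx 3.4264 \cdot 10^{-6}$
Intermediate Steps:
$\frac{h{\left(-188 \right)}}{52782} = \frac{\left(-34\right) \frac{1}{-188}}{52782} = \left(-34\right) \left(- \frac{1}{188}\right) \frac{1}{52782} = \frac{17}{94} \cdot \frac{1}{52782} = \frac{17}{4961508}$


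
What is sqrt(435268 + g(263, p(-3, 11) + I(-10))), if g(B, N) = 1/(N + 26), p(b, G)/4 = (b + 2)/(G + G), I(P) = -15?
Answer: sqrt(6163831457)/119 ≈ 659.75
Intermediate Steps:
p(b, G) = 2*(2 + b)/G (p(b, G) = 4*((b + 2)/(G + G)) = 4*((2 + b)/((2*G))) = 4*((2 + b)*(1/(2*G))) = 4*((2 + b)/(2*G)) = 2*(2 + b)/G)
g(B, N) = 1/(26 + N)
sqrt(435268 + g(263, p(-3, 11) + I(-10))) = sqrt(435268 + 1/(26 + (2*(2 - 3)/11 - 15))) = sqrt(435268 + 1/(26 + (2*(1/11)*(-1) - 15))) = sqrt(435268 + 1/(26 + (-2/11 - 15))) = sqrt(435268 + 1/(26 - 167/11)) = sqrt(435268 + 1/(119/11)) = sqrt(435268 + 11/119) = sqrt(51796903/119) = sqrt(6163831457)/119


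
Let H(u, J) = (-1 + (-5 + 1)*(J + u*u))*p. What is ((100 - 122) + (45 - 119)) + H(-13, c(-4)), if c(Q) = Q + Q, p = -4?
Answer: 2484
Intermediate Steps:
c(Q) = 2*Q
H(u, J) = 4 + 16*J + 16*u**2 (H(u, J) = (-1 + (-5 + 1)*(J + u*u))*(-4) = (-1 - 4*(J + u**2))*(-4) = (-1 + (-4*J - 4*u**2))*(-4) = (-1 - 4*J - 4*u**2)*(-4) = 4 + 16*J + 16*u**2)
((100 - 122) + (45 - 119)) + H(-13, c(-4)) = ((100 - 122) + (45 - 119)) + (4 + 16*(2*(-4)) + 16*(-13)**2) = (-22 - 74) + (4 + 16*(-8) + 16*169) = -96 + (4 - 128 + 2704) = -96 + 2580 = 2484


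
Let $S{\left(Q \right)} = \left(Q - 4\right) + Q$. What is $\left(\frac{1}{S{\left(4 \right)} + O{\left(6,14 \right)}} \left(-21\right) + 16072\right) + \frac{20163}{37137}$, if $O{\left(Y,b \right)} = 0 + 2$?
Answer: $\frac{397837365}{24758} \approx 16069.0$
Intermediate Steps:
$O{\left(Y,b \right)} = 2$
$S{\left(Q \right)} = -4 + 2 Q$ ($S{\left(Q \right)} = \left(-4 + Q\right) + Q = -4 + 2 Q$)
$\left(\frac{1}{S{\left(4 \right)} + O{\left(6,14 \right)}} \left(-21\right) + 16072\right) + \frac{20163}{37137} = \left(\frac{1}{\left(-4 + 2 \cdot 4\right) + 2} \left(-21\right) + 16072\right) + \frac{20163}{37137} = \left(\frac{1}{\left(-4 + 8\right) + 2} \left(-21\right) + 16072\right) + 20163 \cdot \frac{1}{37137} = \left(\frac{1}{4 + 2} \left(-21\right) + 16072\right) + \frac{6721}{12379} = \left(\frac{1}{6} \left(-21\right) + 16072\right) + \frac{6721}{12379} = \left(- \frac{7}{2} + 16072\right) + \frac{6721}{12379} = \frac{32137}{2} + \frac{6721}{12379} = \frac{397837365}{24758}$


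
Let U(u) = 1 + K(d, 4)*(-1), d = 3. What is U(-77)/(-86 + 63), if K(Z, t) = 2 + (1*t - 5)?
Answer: 0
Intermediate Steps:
K(Z, t) = -3 + t (K(Z, t) = 2 + (t - 5) = 2 + (-5 + t) = -3 + t)
U(u) = 0 (U(u) = 1 + (-3 + 4)*(-1) = 1 + 1*(-1) = 1 - 1 = 0)
U(-77)/(-86 + 63) = 0/(-86 + 63) = 0/(-23) = 0*(-1/23) = 0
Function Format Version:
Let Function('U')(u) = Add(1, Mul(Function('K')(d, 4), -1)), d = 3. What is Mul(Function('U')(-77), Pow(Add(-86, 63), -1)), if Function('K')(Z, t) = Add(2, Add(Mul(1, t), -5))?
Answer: 0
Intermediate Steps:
Function('K')(Z, t) = Add(-3, t) (Function('K')(Z, t) = Add(2, Add(t, -5)) = Add(2, Add(-5, t)) = Add(-3, t))
Function('U')(u) = 0 (Function('U')(u) = Add(1, Mul(Add(-3, 4), -1)) = Add(1, Mul(1, -1)) = Add(1, -1) = 0)
Mul(Function('U')(-77), Pow(Add(-86, 63), -1)) = Mul(0, Pow(Add(-86, 63), -1)) = Mul(0, Pow(-23, -1)) = Mul(0, Rational(-1, 23)) = 0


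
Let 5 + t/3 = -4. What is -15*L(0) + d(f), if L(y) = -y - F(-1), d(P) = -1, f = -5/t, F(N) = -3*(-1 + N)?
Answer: 89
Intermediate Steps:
t = -27 (t = -15 + 3*(-4) = -15 - 12 = -27)
F(N) = 3 - 3*N
f = 5/27 (f = -5/(-27) = -5*(-1/27) = 5/27 ≈ 0.18519)
L(y) = -6 - y (L(y) = -y - (3 - 3*(-1)) = -y - (3 + 3) = -y - 1*6 = -y - 6 = -6 - y)
-15*L(0) + d(f) = -15*(-6 - 1*0) - 1 = -15*(-6 + 0) - 1 = -15*(-6) - 1 = 90 - 1 = 89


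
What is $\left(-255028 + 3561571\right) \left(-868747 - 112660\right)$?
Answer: $-3245064446001$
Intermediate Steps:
$\left(-255028 + 3561571\right) \left(-868747 - 112660\right) = 3306543 \left(-868747 + \left(-397717 + 285057\right)\right) = 3306543 \left(-868747 - 112660\right) = 3306543 \left(-981407\right) = -3245064446001$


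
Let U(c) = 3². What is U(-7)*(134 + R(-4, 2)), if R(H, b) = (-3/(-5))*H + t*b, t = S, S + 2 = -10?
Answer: 4842/5 ≈ 968.40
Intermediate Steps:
S = -12 (S = -2 - 10 = -12)
U(c) = 9
t = -12
R(H, b) = -12*b + 3*H/5 (R(H, b) = (-3/(-5))*H - 12*b = (-3*(-⅕))*H - 12*b = 3*H/5 - 12*b = -12*b + 3*H/5)
U(-7)*(134 + R(-4, 2)) = 9*(134 + (-12*2 + (⅗)*(-4))) = 9*(134 + (-24 - 12/5)) = 9*(134 - 132/5) = 9*(538/5) = 4842/5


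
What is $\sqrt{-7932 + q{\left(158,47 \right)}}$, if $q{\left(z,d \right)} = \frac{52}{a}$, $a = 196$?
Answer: $\frac{i \sqrt{388655}}{7} \approx 89.06 i$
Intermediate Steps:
$q{\left(z,d \right)} = \frac{13}{49}$ ($q{\left(z,d \right)} = \frac{52}{196} = 52 \cdot \frac{1}{196} = \frac{13}{49}$)
$\sqrt{-7932 + q{\left(158,47 \right)}} = \sqrt{-7932 + \frac{13}{49}} = \sqrt{- \frac{388655}{49}} = \frac{i \sqrt{388655}}{7}$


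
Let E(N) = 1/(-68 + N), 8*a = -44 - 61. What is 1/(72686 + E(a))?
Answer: 649/47173206 ≈ 1.3758e-5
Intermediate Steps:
a = -105/8 (a = (-44 - 61)/8 = (1/8)*(-105) = -105/8 ≈ -13.125)
1/(72686 + E(a)) = 1/(72686 + 1/(-68 - 105/8)) = 1/(72686 + 1/(-649/8)) = 1/(72686 - 8/649) = 1/(47173206/649) = 649/47173206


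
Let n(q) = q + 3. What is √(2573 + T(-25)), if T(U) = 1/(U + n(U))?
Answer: √5683710/47 ≈ 50.725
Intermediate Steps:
n(q) = 3 + q
T(U) = 1/(3 + 2*U) (T(U) = 1/(U + (3 + U)) = 1/(3 + 2*U))
√(2573 + T(-25)) = √(2573 + 1/(3 + 2*(-25))) = √(2573 + 1/(3 - 50)) = √(2573 + 1/(-47)) = √(2573 - 1/47) = √(120930/47) = √5683710/47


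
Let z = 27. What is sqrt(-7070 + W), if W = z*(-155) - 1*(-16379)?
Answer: 2*sqrt(1281) ≈ 71.582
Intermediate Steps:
W = 12194 (W = 27*(-155) - 1*(-16379) = -4185 + 16379 = 12194)
sqrt(-7070 + W) = sqrt(-7070 + 12194) = sqrt(5124) = 2*sqrt(1281)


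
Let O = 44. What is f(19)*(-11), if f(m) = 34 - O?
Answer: 110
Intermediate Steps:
f(m) = -10 (f(m) = 34 - 1*44 = 34 - 44 = -10)
f(19)*(-11) = -10*(-11) = 110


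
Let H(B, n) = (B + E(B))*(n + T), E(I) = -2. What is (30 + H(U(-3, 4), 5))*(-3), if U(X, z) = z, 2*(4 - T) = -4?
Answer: -156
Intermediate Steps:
T = 6 (T = 4 - 1/2*(-4) = 4 + 2 = 6)
H(B, n) = (-2 + B)*(6 + n) (H(B, n) = (B - 2)*(n + 6) = (-2 + B)*(6 + n))
(30 + H(U(-3, 4), 5))*(-3) = (30 + (-12 - 2*5 + 6*4 + 4*5))*(-3) = (30 + (-12 - 10 + 24 + 20))*(-3) = (30 + 22)*(-3) = 52*(-3) = -156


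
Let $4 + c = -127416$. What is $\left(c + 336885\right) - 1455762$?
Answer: $-1246297$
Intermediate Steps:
$c = -127420$ ($c = -4 - 127416 = -127420$)
$\left(c + 336885\right) - 1455762 = \left(-127420 + 336885\right) - 1455762 = 209465 - 1455762 = -1246297$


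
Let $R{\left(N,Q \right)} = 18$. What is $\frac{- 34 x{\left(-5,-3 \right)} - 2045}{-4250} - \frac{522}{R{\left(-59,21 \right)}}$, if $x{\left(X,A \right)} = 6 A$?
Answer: $- \frac{121817}{4250} \approx -28.663$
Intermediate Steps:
$\frac{- 34 x{\left(-5,-3 \right)} - 2045}{-4250} - \frac{522}{R{\left(-59,21 \right)}} = \frac{- 34 \cdot 6 \left(-3\right) - 2045}{-4250} - \frac{522}{18} = \left(\left(-34\right) \left(-18\right) - 2045\right) \left(- \frac{1}{4250}\right) - 29 = \left(612 - 2045\right) \left(- \frac{1}{4250}\right) - 29 = \left(-1433\right) \left(- \frac{1}{4250}\right) - 29 = \frac{1433}{4250} - 29 = - \frac{121817}{4250}$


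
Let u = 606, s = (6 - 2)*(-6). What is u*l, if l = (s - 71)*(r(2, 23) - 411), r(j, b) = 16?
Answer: 22740150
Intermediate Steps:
s = -24 (s = 4*(-6) = -24)
l = 37525 (l = (-24 - 71)*(16 - 411) = -95*(-395) = 37525)
u*l = 606*37525 = 22740150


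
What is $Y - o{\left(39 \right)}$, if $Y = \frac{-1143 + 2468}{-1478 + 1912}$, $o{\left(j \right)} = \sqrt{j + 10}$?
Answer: $- \frac{1713}{434} \approx -3.947$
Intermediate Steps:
$o{\left(j \right)} = \sqrt{10 + j}$
$Y = \frac{1325}{434} \approx 3.053$
$Y - o{\left(39 \right)} = \frac{1325}{434} - \sqrt{10 + 39} = \frac{1325}{434} - \sqrt{49} = \frac{1325}{434} - 7 = - \frac{1713}{434}$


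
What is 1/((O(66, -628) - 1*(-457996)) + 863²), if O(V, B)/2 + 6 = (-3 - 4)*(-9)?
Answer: 1/1202879 ≈ 8.3134e-7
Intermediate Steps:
O(V, B) = 114 (O(V, B) = -12 + 2*((-3 - 4)*(-9)) = -12 + 2*(-7*(-9)) = -12 + 2*63 = -12 + 126 = 114)
1/((O(66, -628) - 1*(-457996)) + 863²) = 1/((114 - 1*(-457996)) + 863²) = 1/((114 + 457996) + 744769) = 1/(458110 + 744769) = 1/1202879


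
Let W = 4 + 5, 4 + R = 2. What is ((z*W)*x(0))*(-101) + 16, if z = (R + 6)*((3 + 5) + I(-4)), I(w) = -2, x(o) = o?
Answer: 16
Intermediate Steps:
R = -2 (R = -4 + 2 = -2)
W = 9
z = 24 (z = (-2 + 6)*((3 + 5) - 2) = 4*(8 - 2) = 4*6 = 24)
((z*W)*x(0))*(-101) + 16 = ((24*9)*0)*(-101) + 16 = (216*0)*(-101) + 16 = 0*(-101) + 16 = 0 + 16 = 16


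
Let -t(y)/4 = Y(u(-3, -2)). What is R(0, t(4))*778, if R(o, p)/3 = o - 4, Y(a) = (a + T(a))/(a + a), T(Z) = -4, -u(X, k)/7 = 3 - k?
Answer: -9336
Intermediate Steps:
u(X, k) = -21 + 7*k (u(X, k) = -7*(3 - k) = -21 + 7*k)
Y(a) = (-4 + a)/(2*a) (Y(a) = (a - 4)/(a + a) = (-4 + a)/((2*a)) = (-4 + a)*(1/(2*a)) = (-4 + a)/(2*a))
t(y) = -78/35 (t(y) = -2*(-4 + (-21 + 7*(-2)))/(-21 + 7*(-2)) = -2*(-4 + (-21 - 14))/(-21 - 14) = -2*(-4 - 35)/(-35) = -2*(-1)*(-39)/35 = -4*39/70 = -78/35)
R(o, p) = -12 + 3*o (R(o, p) = 3*(o - 4) = 3*(-4 + o) = -12 + 3*o)
R(0, t(4))*778 = (-12 + 3*0)*778 = (-12 + 0)*778 = -12*778 = -9336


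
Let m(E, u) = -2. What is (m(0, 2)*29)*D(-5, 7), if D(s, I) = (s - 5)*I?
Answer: 4060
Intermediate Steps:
D(s, I) = I*(-5 + s) (D(s, I) = (-5 + s)*I = I*(-5 + s))
(m(0, 2)*29)*D(-5, 7) = (-2*29)*(7*(-5 - 5)) = -406*(-10) = -58*(-70) = 4060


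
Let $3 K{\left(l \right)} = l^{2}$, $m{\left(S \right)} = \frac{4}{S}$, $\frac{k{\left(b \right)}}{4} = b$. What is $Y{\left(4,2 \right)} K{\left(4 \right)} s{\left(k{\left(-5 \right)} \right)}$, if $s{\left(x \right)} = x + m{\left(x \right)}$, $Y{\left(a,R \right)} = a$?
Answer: $- \frac{6464}{15} \approx -430.93$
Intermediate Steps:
$k{\left(b \right)} = 4 b$
$K{\left(l \right)} = \frac{l^{2}}{3}$
$s{\left(x \right)} = x + \frac{4}{x}$
$Y{\left(4,2 \right)} K{\left(4 \right)} s{\left(k{\left(-5 \right)} \right)} = 4 \frac{4^{2}}{3} \left(4 \left(-5\right) + \frac{4}{4 \left(-5\right)}\right) = 4 \cdot \frac{1}{3} \cdot 16 \left(-20 + \frac{4}{-20}\right) = 4 \cdot \frac{16}{3} \left(-20 + 4 \left(- \frac{1}{20}\right)\right) = \frac{64 \left(-20 - \frac{1}{5}\right)}{3} = \frac{64}{3} \left(- \frac{101}{5}\right) = - \frac{6464}{15}$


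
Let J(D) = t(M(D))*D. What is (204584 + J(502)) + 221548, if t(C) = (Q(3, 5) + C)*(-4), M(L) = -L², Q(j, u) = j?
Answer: 506444140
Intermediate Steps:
t(C) = -12 - 4*C (t(C) = (3 + C)*(-4) = -12 - 4*C)
J(D) = D*(-12 + 4*D²) (J(D) = (-12 - (-4)*D²)*D = (-12 + 4*D²)*D = D*(-12 + 4*D²))
(204584 + J(502)) + 221548 = (204584 + 4*502*(-3 + 502²)) + 221548 = (204584 + 4*502*(-3 + 252004)) + 221548 = (204584 + 4*502*252001) + 221548 = (204584 + 506018008) + 221548 = 506222592 + 221548 = 506444140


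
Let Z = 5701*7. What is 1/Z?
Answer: 1/39907 ≈ 2.5058e-5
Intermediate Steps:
Z = 39907
1/Z = 1/39907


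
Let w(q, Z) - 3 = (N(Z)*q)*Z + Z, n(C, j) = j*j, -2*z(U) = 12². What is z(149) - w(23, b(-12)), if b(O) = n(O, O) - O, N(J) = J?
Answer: -559959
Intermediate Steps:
z(U) = -72 (z(U) = -½*12² = -½*144 = -72)
n(C, j) = j²
b(O) = O² - O
w(q, Z) = 3 + Z + q*Z² (w(q, Z) = 3 + ((Z*q)*Z + Z) = 3 + (q*Z² + Z) = 3 + (Z + q*Z²) = 3 + Z + q*Z²)
z(149) - w(23, b(-12)) = -72 - (3 - 12*(-1 - 12) + 23*(-12*(-1 - 12))²) = -72 - (3 - 12*(-13) + 23*(-12*(-13))²) = -72 - (3 + 156 + 23*156²) = -72 - (3 + 156 + 23*24336) = -72 - (3 + 156 + 559728) = -72 - 1*559887 = -72 - 559887 = -559959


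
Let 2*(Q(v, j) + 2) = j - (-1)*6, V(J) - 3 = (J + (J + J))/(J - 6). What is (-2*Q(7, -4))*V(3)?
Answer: 0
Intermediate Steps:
V(J) = 3 + 3*J/(-6 + J) (V(J) = 3 + (J + (J + J))/(J - 6) = 3 + (J + 2*J)/(-6 + J) = 3 + (3*J)/(-6 + J) = 3 + 3*J/(-6 + J))
Q(v, j) = 1 + j/2 (Q(v, j) = -2 + (j - (-1)*6)/2 = -2 + (j - 1*(-6))/2 = -2 + (j + 6)/2 = -2 + (6 + j)/2 = -2 + (3 + j/2) = 1 + j/2)
(-2*Q(7, -4))*V(3) = (-2*(1 + (½)*(-4)))*(6*(-3 + 3)/(-6 + 3)) = (-2*(1 - 2))*(6*0/(-3)) = (-2*(-1))*(6*(-⅓)*0) = 2*0 = 0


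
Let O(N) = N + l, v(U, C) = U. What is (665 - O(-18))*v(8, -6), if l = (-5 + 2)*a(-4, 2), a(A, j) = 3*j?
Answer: 5608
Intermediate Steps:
l = -18 (l = (-5 + 2)*(3*2) = -3*6 = -18)
O(N) = -18 + N (O(N) = N - 18 = -18 + N)
(665 - O(-18))*v(8, -6) = (665 - (-18 - 18))*8 = (665 - 1*(-36))*8 = (665 + 36)*8 = 701*8 = 5608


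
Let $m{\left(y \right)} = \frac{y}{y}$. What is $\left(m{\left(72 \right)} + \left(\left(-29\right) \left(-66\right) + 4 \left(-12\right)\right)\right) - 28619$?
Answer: $-26752$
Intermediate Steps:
$m{\left(y \right)} = 1$
$\left(m{\left(72 \right)} + \left(\left(-29\right) \left(-66\right) + 4 \left(-12\right)\right)\right) - 28619 = \left(1 + \left(\left(-29\right) \left(-66\right) + 4 \left(-12\right)\right)\right) - 28619 = \left(1 + \left(1914 - 48\right)\right) - 28619 = \left(1 + 1866\right) - 28619 = 1867 - 28619 = -26752$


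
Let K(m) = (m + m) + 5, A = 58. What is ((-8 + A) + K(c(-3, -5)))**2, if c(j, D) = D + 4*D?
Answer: 25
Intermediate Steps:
c(j, D) = 5*D
K(m) = 5 + 2*m (K(m) = 2*m + 5 = 5 + 2*m)
((-8 + A) + K(c(-3, -5)))**2 = ((-8 + 58) + (5 + 2*(5*(-5))))**2 = (50 + (5 + 2*(-25)))**2 = (50 + (5 - 50))**2 = (50 - 45)**2 = 5**2 = 25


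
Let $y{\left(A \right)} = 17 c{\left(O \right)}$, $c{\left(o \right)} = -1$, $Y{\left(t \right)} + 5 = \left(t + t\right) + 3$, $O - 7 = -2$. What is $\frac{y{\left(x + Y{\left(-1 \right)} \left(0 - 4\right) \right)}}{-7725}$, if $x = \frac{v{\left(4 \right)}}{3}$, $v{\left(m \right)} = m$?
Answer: $\frac{17}{7725} \approx 0.0022006$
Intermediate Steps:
$O = 5$ ($O = 7 - 2 = 5$)
$Y{\left(t \right)} = -2 + 2 t$ ($Y{\left(t \right)} = -5 + \left(\left(t + t\right) + 3\right) = -5 + \left(2 t + 3\right) = -5 + \left(3 + 2 t\right) = -2 + 2 t$)
$x = \frac{4}{3} \approx 1.3333$
$y{\left(A \right)} = -17$ ($y{\left(A \right)} = 17 \left(-1\right) = -17$)
$\frac{y{\left(x + Y{\left(-1 \right)} \left(0 - 4\right) \right)}}{-7725} = - \frac{17}{-7725} = \left(-17\right) \left(- \frac{1}{7725}\right) = \frac{17}{7725}$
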